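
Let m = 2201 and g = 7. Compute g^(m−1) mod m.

955

7^1 ≡ 7 (mod 2201)
7^2 ≡ 7^2 = 49 ≡ 49 (mod 2201)
7^4 ≡ 49^2 = 2401 ≡ 200 (mod 2201)
7^8 ≡ 200^2 = 40000 ≡ 382 (mod 2201)
7^16 ≡ 382^2 = 145924 ≡ 658 (mod 2201)
7^32 ≡ 658^2 = 432964 ≡ 1568 (mod 2201)
7^64 ≡ 1568^2 = 2458624 ≡ 107 (mod 2201)
7^128 ≡ 107^2 = 11449 ≡ 444 (mod 2201)
7^256 ≡ 444^2 = 197136 ≡ 1247 (mod 2201)
7^512 ≡ 1247^2 = 1555009 ≡ 1103 (mod 2201)
7^1024 ≡ 1103^2 = 1216609 ≡ 1657 (mod 2201)
7^2048 ≡ 1657^2 = 2745649 ≡ 1002 (mod 2201)
2200 = 2048 + 128 + 16 + 8 in binary powers of 2.
So 7^2200 ≡ 1002 · 444 · 658 · 382 ≡ 955 (mod 2201).
Since 955 ≠ 1, base 7 is a Fermat witness: 2201 is composite.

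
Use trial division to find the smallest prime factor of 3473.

3473 is odd.
Digit sum 17, not divisible by 3.
Ends in 3: not divisible by 5.
7: 3473 = 7·496 + 1
11: 3473 = 11·315 + 8
13: 3473 = 13·267 + 2
17: 3473 = 17·204 + 5
19: 3473 = 19·182 + 15
23: 3473 = 23·151

23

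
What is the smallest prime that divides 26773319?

26773319 is odd.
Digit sum 38, not divisible by 3.
Ends in 9: not divisible by 5.
7: 26773319 = 7·3824759 + 6
11: 26773319 = 11·2433938 + 1
13: 26773319 = 13·2059486 + 1
17: 26773319 = 17·1574901 + 2
19: 26773319 = 19·1409122 + 1
23: 26773319 = 23·1164057 + 8
29: 26773319 = 29·923217 + 26
31: 26773319 = 31·863655 + 14
37: 26773319 = 37·723603 + 8
41: 26773319 = 41·653007 + 32
43: 26773319 = 43·622635 + 14
47: 26773319 = 47·569645 + 4
53: 26773319 = 53·505156 + 51
59: 26773319 = 59·453785 + 4
61: 26773319 = 61·438906 + 53
67: 26773319 = 67·399601 + 52
71: 26773319 = 71·377089

71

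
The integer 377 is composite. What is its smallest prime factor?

13

377 is odd.
Digit sum 17, not divisible by 3.
Ends in 7: not divisible by 5.
7: 377 = 7·53 + 6
11: 377 = 11·34 + 3
13: 377 = 13·29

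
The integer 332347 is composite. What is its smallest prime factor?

43

332347 is odd.
Digit sum 22, not divisible by 3.
Ends in 7: not divisible by 5.
7: 332347 = 7·47478 + 1
11: 332347 = 11·30213 + 4
13: 332347 = 13·25565 + 2
17: 332347 = 17·19549 + 14
19: 332347 = 19·17491 + 18
23: 332347 = 23·14449 + 20
29: 332347 = 29·11460 + 7
31: 332347 = 31·10720 + 27
37: 332347 = 37·8982 + 13
41: 332347 = 41·8106 + 1
43: 332347 = 43·7729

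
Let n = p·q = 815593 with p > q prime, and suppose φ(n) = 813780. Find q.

823

φ(n) = (p−1)(q−1) = n − (p+q) + 1, so p + q = 815593 − 813780 + 1 = 1814.
p and q are the roots of t² − 1814t + 815593 = 0.
Discriminant: 1814² − 4·815593 = 3290596 − 3262372 = 28224; √28224 = 168.
q = (1814 − 168)/2 = 823, p = (1814 + 168)/2 = 991.
Check: 823 · 991 = 815593.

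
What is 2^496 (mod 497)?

2^1 ≡ 2 (mod 497)
2^2 ≡ 2^2 = 4 ≡ 4 (mod 497)
2^4 ≡ 4^2 = 16 ≡ 16 (mod 497)
2^8 ≡ 16^2 = 256 ≡ 256 (mod 497)
2^16 ≡ 256^2 = 65536 ≡ 429 (mod 497)
2^32 ≡ 429^2 = 184041 ≡ 151 (mod 497)
2^64 ≡ 151^2 = 22801 ≡ 436 (mod 497)
2^128 ≡ 436^2 = 190096 ≡ 242 (mod 497)
2^256 ≡ 242^2 = 58564 ≡ 415 (mod 497)
496 = 256 + 128 + 64 + 32 + 16 in binary powers of 2.
So 2^496 ≡ 415 · 242 · 436 · 151 · 429 ≡ 135 (mod 497).
Since 135 ≠ 1, base 2 is a Fermat witness: 497 is composite.

135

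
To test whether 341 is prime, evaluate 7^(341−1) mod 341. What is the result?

7^1 ≡ 7 (mod 341)
7^2 ≡ 7^2 = 49 ≡ 49 (mod 341)
7^4 ≡ 49^2 = 2401 ≡ 14 (mod 341)
7^8 ≡ 14^2 = 196 ≡ 196 (mod 341)
7^16 ≡ 196^2 = 38416 ≡ 224 (mod 341)
7^32 ≡ 224^2 = 50176 ≡ 49 (mod 341)
7^64 ≡ 49^2 = 2401 ≡ 14 (mod 341)
7^128 ≡ 14^2 = 196 ≡ 196 (mod 341)
7^256 ≡ 196^2 = 38416 ≡ 224 (mod 341)
340 = 256 + 64 + 16 + 4 in binary powers of 2.
So 7^340 ≡ 224 · 14 · 224 · 14 ≡ 56 (mod 341).
Since 56 ≠ 1, base 7 is a Fermat witness: 341 is composite.

56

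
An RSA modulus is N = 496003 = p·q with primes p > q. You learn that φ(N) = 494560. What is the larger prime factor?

φ(n) = (p−1)(q−1) = n − (p+q) + 1, so p + q = 496003 − 494560 + 1 = 1444.
p and q are the roots of t² − 1444t + 496003 = 0.
Discriminant: 1444² − 4·496003 = 2085136 − 1984012 = 101124; √101124 = 318.
q = (1444 − 318)/2 = 563, p = (1444 + 318)/2 = 881.
Check: 563 · 881 = 496003.

881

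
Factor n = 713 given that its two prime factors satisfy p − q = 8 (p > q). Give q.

Since p = q + 8, we have 713 = q(q + 8), so q² + 8q − 713 = 0.
Discriminant: 8² + 4·713 = 64 + 2852 = 2916; √2916 = 54.
q = (−8 + 54)/2 = 23, and p = q + 8 = 31.
Check: 23 · 31 = 713.

23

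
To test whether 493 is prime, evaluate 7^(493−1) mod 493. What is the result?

455

7^1 ≡ 7 (mod 493)
7^2 ≡ 7^2 = 49 ≡ 49 (mod 493)
7^4 ≡ 49^2 = 2401 ≡ 429 (mod 493)
7^8 ≡ 429^2 = 184041 ≡ 152 (mod 493)
7^16 ≡ 152^2 = 23104 ≡ 426 (mod 493)
7^32 ≡ 426^2 = 181476 ≡ 52 (mod 493)
7^64 ≡ 52^2 = 2704 ≡ 239 (mod 493)
7^128 ≡ 239^2 = 57121 ≡ 426 (mod 493)
7^256 ≡ 426^2 = 181476 ≡ 52 (mod 493)
492 = 256 + 128 + 64 + 32 + 8 + 4 in binary powers of 2.
So 7^492 ≡ 52 · 426 · 239 · 52 · 152 · 429 ≡ 455 (mod 493).
Since 455 ≠ 1, base 7 is a Fermat witness: 493 is composite.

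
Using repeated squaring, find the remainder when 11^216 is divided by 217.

190

11^1 ≡ 11 (mod 217)
11^2 ≡ 11^2 = 121 ≡ 121 (mod 217)
11^4 ≡ 121^2 = 14641 ≡ 102 (mod 217)
11^8 ≡ 102^2 = 10404 ≡ 205 (mod 217)
11^16 ≡ 205^2 = 42025 ≡ 144 (mod 217)
11^32 ≡ 144^2 = 20736 ≡ 121 (mod 217)
11^64 ≡ 121^2 = 14641 ≡ 102 (mod 217)
11^128 ≡ 102^2 = 10404 ≡ 205 (mod 217)
216 = 128 + 64 + 16 + 8 in binary powers of 2.
So 11^216 ≡ 205 · 102 · 144 · 205 ≡ 190 (mod 217).
Since 190 ≠ 1, base 11 is a Fermat witness: 217 is composite.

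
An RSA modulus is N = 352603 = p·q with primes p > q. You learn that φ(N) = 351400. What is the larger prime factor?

701

φ(n) = (p−1)(q−1) = n − (p+q) + 1, so p + q = 352603 − 351400 + 1 = 1204.
p and q are the roots of t² − 1204t + 352603 = 0.
Discriminant: 1204² − 4·352603 = 1449616 − 1410412 = 39204; √39204 = 198.
q = (1204 − 198)/2 = 503, p = (1204 + 198)/2 = 701.
Check: 503 · 701 = 352603.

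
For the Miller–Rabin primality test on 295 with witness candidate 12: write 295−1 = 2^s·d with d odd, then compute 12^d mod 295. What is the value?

203

295 − 1 = 294 = 2^1 · 147, so d = 147.
12^1 ≡ 12 (mod 295)
12^2 ≡ 12^2 = 144 ≡ 144 (mod 295)
12^4 ≡ 144^2 = 20736 ≡ 86 (mod 295)
12^8 ≡ 86^2 = 7396 ≡ 21 (mod 295)
12^16 ≡ 21^2 = 441 ≡ 146 (mod 295)
12^32 ≡ 146^2 = 21316 ≡ 76 (mod 295)
12^64 ≡ 76^2 = 5776 ≡ 171 (mod 295)
12^128 ≡ 171^2 = 29241 ≡ 36 (mod 295)
147 = 128 + 16 + 2 + 1 in binary powers of 2.
So 12^147 ≡ 36 · 146 · 144 · 12 ≡ 203 (mod 295).
Squaring chain: 203; never reaches −1, so base 12 is a Miller–Rabin witness that 295 is composite.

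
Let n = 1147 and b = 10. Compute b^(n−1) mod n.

10^1 ≡ 10 (mod 1147)
10^2 ≡ 10^2 = 100 ≡ 100 (mod 1147)
10^4 ≡ 100^2 = 10000 ≡ 824 (mod 1147)
10^8 ≡ 824^2 = 678976 ≡ 1099 (mod 1147)
10^16 ≡ 1099^2 = 1207801 ≡ 10 (mod 1147)
10^32 ≡ 10^2 = 100 ≡ 100 (mod 1147)
10^64 ≡ 100^2 = 10000 ≡ 824 (mod 1147)
10^128 ≡ 824^2 = 678976 ≡ 1099 (mod 1147)
10^256 ≡ 1099^2 = 1207801 ≡ 10 (mod 1147)
10^512 ≡ 10^2 = 100 ≡ 100 (mod 1147)
10^1024 ≡ 100^2 = 10000 ≡ 824 (mod 1147)
1146 = 1024 + 64 + 32 + 16 + 8 + 2 in binary powers of 2.
So 10^1146 ≡ 824 · 824 · 100 · 10 · 1099 · 100 ≡ 963 (mod 1147).
Since 963 ≠ 1, base 10 is a Fermat witness: 1147 is composite.

963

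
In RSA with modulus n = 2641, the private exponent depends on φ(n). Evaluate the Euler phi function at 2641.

Factor: 2641 = 19 · 139.
φ(2641) = (19−1) · (139−1) = 18 · 138 = 2484.

2484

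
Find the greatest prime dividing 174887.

61

174887 = 47 · 3721
3721 = 61 · 61
61 = 61 · 1
So 174887 = 47 · 61^2; the largest prime factor is 61.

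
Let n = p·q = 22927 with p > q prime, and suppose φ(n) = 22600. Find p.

227

φ(n) = (p−1)(q−1) = n − (p+q) + 1, so p + q = 22927 − 22600 + 1 = 328.
p and q are the roots of t² − 328t + 22927 = 0.
Discriminant: 328² − 4·22927 = 107584 − 91708 = 15876; √15876 = 126.
q = (328 − 126)/2 = 101, p = (328 + 126)/2 = 227.
Check: 101 · 227 = 22927.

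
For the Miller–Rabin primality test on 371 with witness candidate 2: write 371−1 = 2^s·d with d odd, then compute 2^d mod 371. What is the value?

371 − 1 = 370 = 2^1 · 185, so d = 185.
2^1 ≡ 2 (mod 371)
2^2 ≡ 2^2 = 4 ≡ 4 (mod 371)
2^4 ≡ 4^2 = 16 ≡ 16 (mod 371)
2^8 ≡ 16^2 = 256 ≡ 256 (mod 371)
2^16 ≡ 256^2 = 65536 ≡ 240 (mod 371)
2^32 ≡ 240^2 = 57600 ≡ 95 (mod 371)
2^64 ≡ 95^2 = 9025 ≡ 121 (mod 371)
2^128 ≡ 121^2 = 14641 ≡ 172 (mod 371)
185 = 128 + 32 + 16 + 8 + 1 in binary powers of 2.
So 2^185 ≡ 172 · 95 · 240 · 256 · 2 ≡ 151 (mod 371).
Squaring chain: 151; never reaches −1, so base 2 is a Miller–Rabin witness that 371 is composite.

151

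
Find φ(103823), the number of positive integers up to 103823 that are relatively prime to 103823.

101614

Factor: 103823 = 47^3.
φ(103823) = 47^2·(47−1) = 101614.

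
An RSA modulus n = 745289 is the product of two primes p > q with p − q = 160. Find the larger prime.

Since p = q + 160, we have 745289 = q(q + 160), so q² + 160q − 745289 = 0.
Discriminant: 160² + 4·745289 = 25600 + 2981156 = 3006756; √3006756 = 1734.
q = (−160 + 1734)/2 = 787, and p = q + 160 = 947.
Check: 787 · 947 = 745289.

947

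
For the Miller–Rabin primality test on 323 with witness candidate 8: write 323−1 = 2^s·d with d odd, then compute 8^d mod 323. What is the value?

323 − 1 = 322 = 2^1 · 161, so d = 161.
8^1 ≡ 8 (mod 323)
8^2 ≡ 8^2 = 64 ≡ 64 (mod 323)
8^4 ≡ 64^2 = 4096 ≡ 220 (mod 323)
8^8 ≡ 220^2 = 48400 ≡ 273 (mod 323)
8^16 ≡ 273^2 = 74529 ≡ 239 (mod 323)
8^32 ≡ 239^2 = 57121 ≡ 273 (mod 323)
8^64 ≡ 273^2 = 74529 ≡ 239 (mod 323)
8^128 ≡ 239^2 = 57121 ≡ 273 (mod 323)
161 = 128 + 32 + 1 in binary powers of 2.
So 8^161 ≡ 273 · 273 · 8 ≡ 297 (mod 323).
Squaring chain: 297; never reaches −1, so base 8 is a Miller–Rabin witness that 323 is composite.

297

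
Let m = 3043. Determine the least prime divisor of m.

17

3043 is odd.
Digit sum 10, not divisible by 3.
Ends in 3: not divisible by 5.
7: 3043 = 7·434 + 5
11: 3043 = 11·276 + 7
13: 3043 = 13·234 + 1
17: 3043 = 17·179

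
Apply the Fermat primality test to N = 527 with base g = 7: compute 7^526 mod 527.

348

7^1 ≡ 7 (mod 527)
7^2 ≡ 7^2 = 49 ≡ 49 (mod 527)
7^4 ≡ 49^2 = 2401 ≡ 293 (mod 527)
7^8 ≡ 293^2 = 85849 ≡ 475 (mod 527)
7^16 ≡ 475^2 = 225625 ≡ 69 (mod 527)
7^32 ≡ 69^2 = 4761 ≡ 18 (mod 527)
7^64 ≡ 18^2 = 324 ≡ 324 (mod 527)
7^128 ≡ 324^2 = 104976 ≡ 103 (mod 527)
7^256 ≡ 103^2 = 10609 ≡ 69 (mod 527)
7^512 ≡ 69^2 = 4761 ≡ 18 (mod 527)
526 = 512 + 8 + 4 + 2 in binary powers of 2.
So 7^526 ≡ 18 · 475 · 293 · 49 ≡ 348 (mod 527).
Since 348 ≠ 1, base 7 is a Fermat witness: 527 is composite.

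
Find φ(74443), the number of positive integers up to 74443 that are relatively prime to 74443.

Factor: 74443 = 17 · 29 · 151.
φ(74443) = (17−1) · (29−1) · (151−1) = 16 · 28 · 150 = 67200.

67200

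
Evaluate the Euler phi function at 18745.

Factor: 18745 = 5 · 23 · 163.
φ(18745) = (5−1) · (23−1) · (163−1) = 4 · 22 · 162 = 14256.

14256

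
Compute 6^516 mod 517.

6^1 ≡ 6 (mod 517)
6^2 ≡ 6^2 = 36 ≡ 36 (mod 517)
6^4 ≡ 36^2 = 1296 ≡ 262 (mod 517)
6^8 ≡ 262^2 = 68644 ≡ 400 (mod 517)
6^16 ≡ 400^2 = 160000 ≡ 247 (mod 517)
6^32 ≡ 247^2 = 61009 ≡ 3 (mod 517)
6^64 ≡ 3^2 = 9 ≡ 9 (mod 517)
6^128 ≡ 9^2 = 81 ≡ 81 (mod 517)
6^256 ≡ 81^2 = 6561 ≡ 357 (mod 517)
6^512 ≡ 357^2 = 127449 ≡ 267 (mod 517)
516 = 512 + 4 in binary powers of 2.
So 6^516 ≡ 267 · 262 ≡ 159 (mod 517).
Since 159 ≠ 1, base 6 is a Fermat witness: 517 is composite.

159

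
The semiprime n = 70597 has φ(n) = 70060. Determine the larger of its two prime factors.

311

φ(n) = (p−1)(q−1) = n − (p+q) + 1, so p + q = 70597 − 70060 + 1 = 538.
p and q are the roots of t² − 538t + 70597 = 0.
Discriminant: 538² − 4·70597 = 289444 − 282388 = 7056; √7056 = 84.
q = (538 − 84)/2 = 227, p = (538 + 84)/2 = 311.
Check: 227 · 311 = 70597.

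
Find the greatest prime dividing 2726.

47

2726 = 2 · 1363
1363 = 29 · 47
47 is prime.
So 2726 = 2 · 29 · 47; the largest prime factor is 47.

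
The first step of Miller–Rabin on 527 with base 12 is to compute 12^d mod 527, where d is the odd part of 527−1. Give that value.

527 − 1 = 526 = 2^1 · 263, so d = 263.
12^1 ≡ 12 (mod 527)
12^2 ≡ 12^2 = 144 ≡ 144 (mod 527)
12^4 ≡ 144^2 = 20736 ≡ 183 (mod 527)
12^8 ≡ 183^2 = 33489 ≡ 288 (mod 527)
12^16 ≡ 288^2 = 82944 ≡ 205 (mod 527)
12^32 ≡ 205^2 = 42025 ≡ 392 (mod 527)
12^64 ≡ 392^2 = 153664 ≡ 307 (mod 527)
12^128 ≡ 307^2 = 94249 ≡ 443 (mod 527)
12^256 ≡ 443^2 = 196249 ≡ 205 (mod 527)
263 = 256 + 4 + 2 + 1 in binary powers of 2.
So 12^263 ≡ 205 · 183 · 144 · 12 ≡ 177 (mod 527).
Squaring chain: 177; never reaches −1, so base 12 is a Miller–Rabin witness that 527 is composite.

177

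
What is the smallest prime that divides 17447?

73

17447 is odd.
Digit sum 23, not divisible by 3.
Ends in 7: not divisible by 5.
7: 17447 = 7·2492 + 3
11: 17447 = 11·1586 + 1
13: 17447 = 13·1342 + 1
17: 17447 = 17·1026 + 5
19: 17447 = 19·918 + 5
23: 17447 = 23·758 + 13
29: 17447 = 29·601 + 18
31: 17447 = 31·562 + 25
37: 17447 = 37·471 + 20
41: 17447 = 41·425 + 22
43: 17447 = 43·405 + 32
47: 17447 = 47·371 + 10
53: 17447 = 53·329 + 10
59: 17447 = 59·295 + 42
61: 17447 = 61·286 + 1
67: 17447 = 67·260 + 27
71: 17447 = 71·245 + 52
73: 17447 = 73·239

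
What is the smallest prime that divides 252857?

11

252857 is odd.
Digit sum 29, not divisible by 3.
Ends in 7: not divisible by 5.
7: 252857 = 7·36122 + 3
11: 252857 = 11·22987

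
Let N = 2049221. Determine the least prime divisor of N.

2049221 is odd.
Digit sum 20, not divisible by 3.
Ends in 1: not divisible by 5.
7: 2049221 = 7·292745 + 6
11: 2049221 = 11·186292 + 9
13: 2049221 = 13·157632 + 5
17: 2049221 = 17·120542 + 7
19: 2049221 = 19·107853 + 14
23: 2049221 = 23·89096 + 13
29: 2049221 = 29·70662 + 23
31: 2049221 = 31·66103 + 28
37: 2049221 = 37·55384 + 13
41: 2049221 = 41·49981

41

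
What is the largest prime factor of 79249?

97

79249 = 19 · 4171
4171 = 43 · 97
97 is prime.
So 79249 = 19 · 43 · 97; the largest prime factor is 97.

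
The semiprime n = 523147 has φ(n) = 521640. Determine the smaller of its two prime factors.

φ(n) = (p−1)(q−1) = n − (p+q) + 1, so p + q = 523147 − 521640 + 1 = 1508.
p and q are the roots of t² − 1508t + 523147 = 0.
Discriminant: 1508² − 4·523147 = 2274064 − 2092588 = 181476; √181476 = 426.
q = (1508 − 426)/2 = 541, p = (1508 + 426)/2 = 967.
Check: 541 · 967 = 523147.

541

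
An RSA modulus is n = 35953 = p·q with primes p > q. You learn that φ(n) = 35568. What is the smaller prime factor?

157

φ(n) = (p−1)(q−1) = n − (p+q) + 1, so p + q = 35953 − 35568 + 1 = 386.
p and q are the roots of t² − 386t + 35953 = 0.
Discriminant: 386² − 4·35953 = 148996 − 143812 = 5184; √5184 = 72.
q = (386 − 72)/2 = 157, p = (386 + 72)/2 = 229.
Check: 157 · 229 = 35953.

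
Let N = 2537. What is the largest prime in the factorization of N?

59

2537 = 43 · 59
59 is prime.
So 2537 = 43 · 59; the largest prime factor is 59.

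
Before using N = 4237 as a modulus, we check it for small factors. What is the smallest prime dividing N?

4237 is odd.
Digit sum 16, not divisible by 3.
Ends in 7: not divisible by 5.
7: 4237 = 7·605 + 2
11: 4237 = 11·385 + 2
13: 4237 = 13·325 + 12
17: 4237 = 17·249 + 4
19: 4237 = 19·223

19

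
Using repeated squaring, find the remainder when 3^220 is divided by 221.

55

3^1 ≡ 3 (mod 221)
3^2 ≡ 3^2 = 9 ≡ 9 (mod 221)
3^4 ≡ 9^2 = 81 ≡ 81 (mod 221)
3^8 ≡ 81^2 = 6561 ≡ 152 (mod 221)
3^16 ≡ 152^2 = 23104 ≡ 120 (mod 221)
3^32 ≡ 120^2 = 14400 ≡ 35 (mod 221)
3^64 ≡ 35^2 = 1225 ≡ 120 (mod 221)
3^128 ≡ 120^2 = 14400 ≡ 35 (mod 221)
220 = 128 + 64 + 16 + 8 + 4 in binary powers of 2.
So 3^220 ≡ 35 · 120 · 120 · 152 · 81 ≡ 55 (mod 221).
Since 55 ≠ 1, base 3 is a Fermat witness: 221 is composite.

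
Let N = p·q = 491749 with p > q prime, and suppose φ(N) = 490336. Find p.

φ(n) = (p−1)(q−1) = n − (p+q) + 1, so p + q = 491749 − 490336 + 1 = 1414.
p and q are the roots of t² − 1414t + 491749 = 0.
Discriminant: 1414² − 4·491749 = 1999396 − 1966996 = 32400; √32400 = 180.
q = (1414 − 180)/2 = 617, p = (1414 + 180)/2 = 797.
Check: 617 · 797 = 491749.

797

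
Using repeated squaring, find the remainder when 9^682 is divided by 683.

1

9^1 ≡ 9 (mod 683)
9^2 ≡ 9^2 = 81 ≡ 81 (mod 683)
9^4 ≡ 81^2 = 6561 ≡ 414 (mod 683)
9^8 ≡ 414^2 = 171396 ≡ 646 (mod 683)
9^16 ≡ 646^2 = 417316 ≡ 3 (mod 683)
9^32 ≡ 3^2 = 9 ≡ 9 (mod 683)
9^64 ≡ 9^2 = 81 ≡ 81 (mod 683)
9^128 ≡ 81^2 = 6561 ≡ 414 (mod 683)
9^256 ≡ 414^2 = 171396 ≡ 646 (mod 683)
9^512 ≡ 646^2 = 417316 ≡ 3 (mod 683)
682 = 512 + 128 + 32 + 8 + 2 in binary powers of 2.
So 9^682 ≡ 3 · 414 · 9 · 646 · 81 ≡ 1 (mod 683).
Since the result is 1, base 9 gives no evidence that 683 is composite.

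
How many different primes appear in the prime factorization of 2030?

2030 = 2 · 1015
1015 = 5 · 203
203 = 7 · 29
2030 = 2 · 5 · 7 · 29, which has 4 distinct prime factors.

4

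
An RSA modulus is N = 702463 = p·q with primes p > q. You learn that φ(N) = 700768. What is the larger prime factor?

977

φ(n) = (p−1)(q−1) = n − (p+q) + 1, so p + q = 702463 − 700768 + 1 = 1696.
p and q are the roots of t² − 1696t + 702463 = 0.
Discriminant: 1696² − 4·702463 = 2876416 − 2809852 = 66564; √66564 = 258.
q = (1696 − 258)/2 = 719, p = (1696 + 258)/2 = 977.
Check: 719 · 977 = 702463.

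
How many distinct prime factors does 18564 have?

5

18564 = 2^2 · 4641
4641 = 3 · 1547
1547 = 7 · 221
221 = 13 · 17
18564 = 2^2 · 3 · 7 · 13 · 17, which has 5 distinct prime factors.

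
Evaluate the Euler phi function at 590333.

Factor: 590333 = 31 · 137 · 139.
φ(590333) = (31−1) · (137−1) · (139−1) = 30 · 136 · 138 = 563040.

563040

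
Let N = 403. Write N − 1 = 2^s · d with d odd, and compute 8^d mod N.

8

403 − 1 = 402 = 2^1 · 201, so d = 201.
8^1 ≡ 8 (mod 403)
8^2 ≡ 8^2 = 64 ≡ 64 (mod 403)
8^4 ≡ 64^2 = 4096 ≡ 66 (mod 403)
8^8 ≡ 66^2 = 4356 ≡ 326 (mod 403)
8^16 ≡ 326^2 = 106276 ≡ 287 (mod 403)
8^32 ≡ 287^2 = 82369 ≡ 157 (mod 403)
8^64 ≡ 157^2 = 24649 ≡ 66 (mod 403)
8^128 ≡ 66^2 = 4356 ≡ 326 (mod 403)
201 = 128 + 64 + 8 + 1 in binary powers of 2.
So 8^201 ≡ 326 · 66 · 326 · 8 ≡ 8 (mod 403).
Squaring chain: 8; never reaches −1, so base 8 is a Miller–Rabin witness that 403 is composite.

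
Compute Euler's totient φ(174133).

Factor: 174133 = 23 · 67 · 113.
φ(174133) = (23−1) · (67−1) · (113−1) = 22 · 66 · 112 = 162624.

162624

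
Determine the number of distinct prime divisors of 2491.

2491 = 47 · 53
2491 = 47 · 53, which has 2 distinct prime factors.

2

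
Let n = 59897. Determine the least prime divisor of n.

89

59897 is odd.
Digit sum 38, not divisible by 3.
Ends in 7: not divisible by 5.
7: 59897 = 7·8556 + 5
11: 59897 = 11·5445 + 2
13: 59897 = 13·4607 + 6
17: 59897 = 17·3523 + 6
19: 59897 = 19·3152 + 9
23: 59897 = 23·2604 + 5
29: 59897 = 29·2065 + 12
31: 59897 = 31·1932 + 5
37: 59897 = 37·1618 + 31
41: 59897 = 41·1460 + 37
43: 59897 = 43·1392 + 41
47: 59897 = 47·1274 + 19
53: 59897 = 53·1130 + 7
59: 59897 = 59·1015 + 12
61: 59897 = 61·981 + 56
67: 59897 = 67·893 + 66
71: 59897 = 71·843 + 44
73: 59897 = 73·820 + 37
79: 59897 = 79·758 + 15
83: 59897 = 83·721 + 54
89: 59897 = 89·673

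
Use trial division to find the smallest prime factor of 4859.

43

4859 is odd.
Digit sum 26, not divisible by 3.
Ends in 9: not divisible by 5.
7: 4859 = 7·694 + 1
11: 4859 = 11·441 + 8
13: 4859 = 13·373 + 10
17: 4859 = 17·285 + 14
19: 4859 = 19·255 + 14
23: 4859 = 23·211 + 6
29: 4859 = 29·167 + 16
31: 4859 = 31·156 + 23
37: 4859 = 37·131 + 12
41: 4859 = 41·118 + 21
43: 4859 = 43·113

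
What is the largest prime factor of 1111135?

97

1111135 = 5 · 222227
222227 = 29 · 7663
7663 = 79 · 97
97 is prime.
So 1111135 = 5 · 29 · 79 · 97; the largest prime factor is 97.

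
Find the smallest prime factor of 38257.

38257 is odd.
Digit sum 25, not divisible by 3.
Ends in 7: not divisible by 5.
7: 38257 = 7·5465 + 2
11: 38257 = 11·3477 + 10
13: 38257 = 13·2942 + 11
17: 38257 = 17·2250 + 7
19: 38257 = 19·2013 + 10
23: 38257 = 23·1663 + 8
29: 38257 = 29·1319 + 6
31: 38257 = 31·1234 + 3
37: 38257 = 37·1033 + 36
41: 38257 = 41·933 + 4
43: 38257 = 43·889 + 30
47: 38257 = 47·813 + 46
53: 38257 = 53·721 + 44
59: 38257 = 59·648 + 25
61: 38257 = 61·627 + 10
67: 38257 = 67·571

67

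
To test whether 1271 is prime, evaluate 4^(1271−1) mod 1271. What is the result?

4^1 ≡ 4 (mod 1271)
4^2 ≡ 4^2 = 16 ≡ 16 (mod 1271)
4^4 ≡ 16^2 = 256 ≡ 256 (mod 1271)
4^8 ≡ 256^2 = 65536 ≡ 715 (mod 1271)
4^16 ≡ 715^2 = 511225 ≡ 283 (mod 1271)
4^32 ≡ 283^2 = 80089 ≡ 16 (mod 1271)
4^64 ≡ 16^2 = 256 ≡ 256 (mod 1271)
4^128 ≡ 256^2 = 65536 ≡ 715 (mod 1271)
4^256 ≡ 715^2 = 511225 ≡ 283 (mod 1271)
4^512 ≡ 283^2 = 80089 ≡ 16 (mod 1271)
4^1024 ≡ 16^2 = 256 ≡ 256 (mod 1271)
1270 = 1024 + 128 + 64 + 32 + 16 + 4 + 2 in binary powers of 2.
So 4^1270 ≡ 256 · 715 · 256 · 16 · 283 · 256 · 16 ≡ 1 (mod 1271).
Since the result is 1, base 4 gives no evidence that 1271 is composite.

1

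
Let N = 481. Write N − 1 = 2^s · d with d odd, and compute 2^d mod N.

481 − 1 = 480 = 2^5 · 15, so d = 15.
2^1 ≡ 2 (mod 481)
2^2 ≡ 2^2 = 4 ≡ 4 (mod 481)
2^4 ≡ 4^2 = 16 ≡ 16 (mod 481)
2^8 ≡ 16^2 = 256 ≡ 256 (mod 481)
15 = 8 + 4 + 2 + 1 in binary powers of 2.
So 2^15 ≡ 256 · 16 · 4 · 2 ≡ 60 (mod 481).
Squaring chain: 60 → 233 → 417 → 248 → 417; never reaches −1, so base 2 is a Miller–Rabin witness that 481 is composite.

60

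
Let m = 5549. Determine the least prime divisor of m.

31

5549 is odd.
Digit sum 23, not divisible by 3.
Ends in 9: not divisible by 5.
7: 5549 = 7·792 + 5
11: 5549 = 11·504 + 5
13: 5549 = 13·426 + 11
17: 5549 = 17·326 + 7
19: 5549 = 19·292 + 1
23: 5549 = 23·241 + 6
29: 5549 = 29·191 + 10
31: 5549 = 31·179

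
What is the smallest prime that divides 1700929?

53

1700929 is odd.
Digit sum 28, not divisible by 3.
Ends in 9: not divisible by 5.
7: 1700929 = 7·242989 + 6
11: 1700929 = 11·154629 + 10
13: 1700929 = 13·130840 + 9
17: 1700929 = 17·100054 + 11
19: 1700929 = 19·89522 + 11
23: 1700929 = 23·73953 + 10
29: 1700929 = 29·58652 + 21
31: 1700929 = 31·54868 + 21
37: 1700929 = 37·45971 + 2
41: 1700929 = 41·41486 + 3
43: 1700929 = 43·39556 + 21
47: 1700929 = 47·36189 + 46
53: 1700929 = 53·32093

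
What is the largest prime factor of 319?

29

319 = 11 · 29
29 is prime.
So 319 = 11 · 29; the largest prime factor is 29.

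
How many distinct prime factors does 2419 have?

2

2419 = 41 · 59
2419 = 41 · 59, which has 2 distinct prime factors.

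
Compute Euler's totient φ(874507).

Factor: 874507 = 71 · 109 · 113.
φ(874507) = (71−1) · (109−1) · (113−1) = 70 · 108 · 112 = 846720.

846720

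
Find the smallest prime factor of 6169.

6169 is odd.
Digit sum 22, not divisible by 3.
Ends in 9: not divisible by 5.
7: 6169 = 7·881 + 2
11: 6169 = 11·560 + 9
13: 6169 = 13·474 + 7
17: 6169 = 17·362 + 15
19: 6169 = 19·324 + 13
23: 6169 = 23·268 + 5
29: 6169 = 29·212 + 21
31: 6169 = 31·199

31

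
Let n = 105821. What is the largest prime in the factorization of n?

89

105821 = 29 · 3649
3649 = 41 · 89
89 is prime.
So 105821 = 29 · 41 · 89; the largest prime factor is 89.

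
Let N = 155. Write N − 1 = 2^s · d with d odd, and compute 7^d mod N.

155 − 1 = 154 = 2^1 · 77, so d = 77.
7^1 ≡ 7 (mod 155)
7^2 ≡ 7^2 = 49 ≡ 49 (mod 155)
7^4 ≡ 49^2 = 2401 ≡ 76 (mod 155)
7^8 ≡ 76^2 = 5776 ≡ 41 (mod 155)
7^16 ≡ 41^2 = 1681 ≡ 131 (mod 155)
7^32 ≡ 131^2 = 17161 ≡ 111 (mod 155)
7^64 ≡ 111^2 = 12321 ≡ 76 (mod 155)
77 = 64 + 8 + 4 + 1 in binary powers of 2.
So 7^77 ≡ 76 · 41 · 76 · 7 ≡ 142 (mod 155).
Squaring chain: 142; never reaches −1, so base 7 is a Miller–Rabin witness that 155 is composite.

142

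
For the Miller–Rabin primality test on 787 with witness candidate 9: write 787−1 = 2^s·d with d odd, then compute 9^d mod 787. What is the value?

787 − 1 = 786 = 2^1 · 393, so d = 393.
9^1 ≡ 9 (mod 787)
9^2 ≡ 9^2 = 81 ≡ 81 (mod 787)
9^4 ≡ 81^2 = 6561 ≡ 265 (mod 787)
9^8 ≡ 265^2 = 70225 ≡ 182 (mod 787)
9^16 ≡ 182^2 = 33124 ≡ 70 (mod 787)
9^32 ≡ 70^2 = 4900 ≡ 178 (mod 787)
9^64 ≡ 178^2 = 31684 ≡ 204 (mod 787)
9^128 ≡ 204^2 = 41616 ≡ 692 (mod 787)
9^256 ≡ 692^2 = 478864 ≡ 368 (mod 787)
393 = 256 + 128 + 8 + 1 in binary powers of 2.
So 9^393 ≡ 368 · 692 · 182 · 9 ≡ 1 (mod 787).
Since 9^d ≡ 1 (mod 787), base 9 does not prove 787 composite.

1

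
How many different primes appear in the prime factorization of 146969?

3

146969 = 47 · 3127
3127 = 53 · 59
146969 = 47 · 53 · 59, which has 3 distinct prime factors.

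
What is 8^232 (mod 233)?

8^1 ≡ 8 (mod 233)
8^2 ≡ 8^2 = 64 ≡ 64 (mod 233)
8^4 ≡ 64^2 = 4096 ≡ 135 (mod 233)
8^8 ≡ 135^2 = 18225 ≡ 51 (mod 233)
8^16 ≡ 51^2 = 2601 ≡ 38 (mod 233)
8^32 ≡ 38^2 = 1444 ≡ 46 (mod 233)
8^64 ≡ 46^2 = 2116 ≡ 19 (mod 233)
8^128 ≡ 19^2 = 361 ≡ 128 (mod 233)
232 = 128 + 64 + 32 + 8 in binary powers of 2.
So 8^232 ≡ 128 · 19 · 46 · 51 ≡ 1 (mod 233).
Since the result is 1, base 8 gives no evidence that 233 is composite.

1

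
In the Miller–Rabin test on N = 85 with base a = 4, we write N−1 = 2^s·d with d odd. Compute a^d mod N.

85 − 1 = 84 = 2^2 · 21, so d = 21.
4^1 ≡ 4 (mod 85)
4^2 ≡ 4^2 = 16 ≡ 16 (mod 85)
4^4 ≡ 16^2 = 256 ≡ 1 (mod 85)
4^8 ≡ 1^2 = 1 ≡ 1 (mod 85)
4^16 ≡ 1^2 = 1 ≡ 1 (mod 85)
21 = 16 + 4 + 1 in binary powers of 2.
So 4^21 ≡ 1 · 1 · 4 ≡ 4 (mod 85).
Squaring chain: 4 → 16; never reaches −1, so base 4 is a Miller–Rabin witness that 85 is composite.

4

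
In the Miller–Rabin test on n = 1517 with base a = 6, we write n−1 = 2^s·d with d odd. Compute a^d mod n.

1517 − 1 = 1516 = 2^2 · 379, so d = 379.
6^1 ≡ 6 (mod 1517)
6^2 ≡ 6^2 = 36 ≡ 36 (mod 1517)
6^4 ≡ 36^2 = 1296 ≡ 1296 (mod 1517)
6^8 ≡ 1296^2 = 1679616 ≡ 297 (mod 1517)
6^16 ≡ 297^2 = 88209 ≡ 223 (mod 1517)
6^32 ≡ 223^2 = 49729 ≡ 1185 (mod 1517)
6^64 ≡ 1185^2 = 1404225 ≡ 1000 (mod 1517)
6^128 ≡ 1000^2 = 1000000 ≡ 297 (mod 1517)
6^256 ≡ 297^2 = 88209 ≡ 223 (mod 1517)
379 = 256 + 64 + 32 + 16 + 8 + 2 + 1 in binary powers of 2.
So 6^379 ≡ 223 · 1000 · 1185 · 223 · 297 · 36 · 6 ≡ 1141 (mod 1517).
Squaring chain: 1141 → 295; never reaches −1, so base 6 is a Miller–Rabin witness that 1517 is composite.

1141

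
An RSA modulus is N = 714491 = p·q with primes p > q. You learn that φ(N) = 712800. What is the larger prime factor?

881

φ(n) = (p−1)(q−1) = n − (p+q) + 1, so p + q = 714491 − 712800 + 1 = 1692.
p and q are the roots of t² − 1692t + 714491 = 0.
Discriminant: 1692² − 4·714491 = 2862864 − 2857964 = 4900; √4900 = 70.
q = (1692 − 70)/2 = 811, p = (1692 + 70)/2 = 881.
Check: 811 · 881 = 714491.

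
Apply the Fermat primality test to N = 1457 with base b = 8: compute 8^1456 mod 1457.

1093

8^1 ≡ 8 (mod 1457)
8^2 ≡ 8^2 = 64 ≡ 64 (mod 1457)
8^4 ≡ 64^2 = 4096 ≡ 1182 (mod 1457)
8^8 ≡ 1182^2 = 1397124 ≡ 1318 (mod 1457)
8^16 ≡ 1318^2 = 1737124 ≡ 380 (mod 1457)
8^32 ≡ 380^2 = 144400 ≡ 157 (mod 1457)
8^64 ≡ 157^2 = 24649 ≡ 1337 (mod 1457)
8^128 ≡ 1337^2 = 1787569 ≡ 1287 (mod 1457)
8^256 ≡ 1287^2 = 1656369 ≡ 1217 (mod 1457)
8^512 ≡ 1217^2 = 1481089 ≡ 777 (mod 1457)
8^1024 ≡ 777^2 = 603729 ≡ 531 (mod 1457)
1456 = 1024 + 256 + 128 + 32 + 16 in binary powers of 2.
So 8^1456 ≡ 531 · 1217 · 1287 · 157 · 380 ≡ 1093 (mod 1457).
Since 1093 ≠ 1, base 8 is a Fermat witness: 1457 is composite.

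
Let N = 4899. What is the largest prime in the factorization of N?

71

4899 = 3 · 1633
1633 = 23 · 71
71 is prime.
So 4899 = 3 · 23 · 71; the largest prime factor is 71.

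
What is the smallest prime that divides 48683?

89

48683 is odd.
Digit sum 29, not divisible by 3.
Ends in 3: not divisible by 5.
7: 48683 = 7·6954 + 5
11: 48683 = 11·4425 + 8
13: 48683 = 13·3744 + 11
17: 48683 = 17·2863 + 12
19: 48683 = 19·2562 + 5
23: 48683 = 23·2116 + 15
29: 48683 = 29·1678 + 21
31: 48683 = 31·1570 + 13
37: 48683 = 37·1315 + 28
41: 48683 = 41·1187 + 16
43: 48683 = 43·1132 + 7
47: 48683 = 47·1035 + 38
53: 48683 = 53·918 + 29
59: 48683 = 59·825 + 8
61: 48683 = 61·798 + 5
67: 48683 = 67·726 + 41
71: 48683 = 71·685 + 48
73: 48683 = 73·666 + 65
79: 48683 = 79·616 + 19
83: 48683 = 83·586 + 45
89: 48683 = 89·547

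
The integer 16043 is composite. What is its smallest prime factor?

16043 is odd.
Digit sum 14, not divisible by 3.
Ends in 3: not divisible by 5.
7: 16043 = 7·2291 + 6
11: 16043 = 11·1458 + 5
13: 16043 = 13·1234 + 1
17: 16043 = 17·943 + 12
19: 16043 = 19·844 + 7
23: 16043 = 23·697 + 12
29: 16043 = 29·553 + 6
31: 16043 = 31·517 + 16
37: 16043 = 37·433 + 22
41: 16043 = 41·391 + 12
43: 16043 = 43·373 + 4
47: 16043 = 47·341 + 16
53: 16043 = 53·302 + 37
59: 16043 = 59·271 + 54
61: 16043 = 61·263

61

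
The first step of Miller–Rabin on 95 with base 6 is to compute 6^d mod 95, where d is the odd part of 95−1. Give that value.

36

95 − 1 = 94 = 2^1 · 47, so d = 47.
6^1 ≡ 6 (mod 95)
6^2 ≡ 6^2 = 36 ≡ 36 (mod 95)
6^4 ≡ 36^2 = 1296 ≡ 61 (mod 95)
6^8 ≡ 61^2 = 3721 ≡ 16 (mod 95)
6^16 ≡ 16^2 = 256 ≡ 66 (mod 95)
6^32 ≡ 66^2 = 4356 ≡ 81 (mod 95)
47 = 32 + 8 + 4 + 2 + 1 in binary powers of 2.
So 6^47 ≡ 81 · 16 · 61 · 36 · 6 ≡ 36 (mod 95).
Squaring chain: 36; never reaches −1, so base 6 is a Miller–Rabin witness that 95 is composite.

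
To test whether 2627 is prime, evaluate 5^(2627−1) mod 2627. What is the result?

5^1 ≡ 5 (mod 2627)
5^2 ≡ 5^2 = 25 ≡ 25 (mod 2627)
5^4 ≡ 25^2 = 625 ≡ 625 (mod 2627)
5^8 ≡ 625^2 = 390625 ≡ 1829 (mod 2627)
5^16 ≡ 1829^2 = 3345241 ≡ 1070 (mod 2627)
5^32 ≡ 1070^2 = 1144900 ≡ 2155 (mod 2627)
5^64 ≡ 2155^2 = 4644025 ≡ 2116 (mod 2627)
5^128 ≡ 2116^2 = 4477456 ≡ 1048 (mod 2627)
5^256 ≡ 1048^2 = 1098304 ≡ 218 (mod 2627)
5^512 ≡ 218^2 = 47524 ≡ 238 (mod 2627)
5^1024 ≡ 238^2 = 56644 ≡ 1477 (mod 2627)
5^2048 ≡ 1477^2 = 2181529 ≡ 1119 (mod 2627)
2626 = 2048 + 512 + 64 + 2 in binary powers of 2.
So 5^2626 ≡ 1119 · 238 · 2116 · 25 ≡ 928 (mod 2627).
Since 928 ≠ 1, base 5 is a Fermat witness: 2627 is composite.

928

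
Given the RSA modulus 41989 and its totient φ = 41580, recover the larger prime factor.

211

φ(n) = (p−1)(q−1) = n − (p+q) + 1, so p + q = 41989 − 41580 + 1 = 410.
p and q are the roots of t² − 410t + 41989 = 0.
Discriminant: 410² − 4·41989 = 168100 − 167956 = 144; √144 = 12.
q = (410 − 12)/2 = 199, p = (410 + 12)/2 = 211.
Check: 199 · 211 = 41989.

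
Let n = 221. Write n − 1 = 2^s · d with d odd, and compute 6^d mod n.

221 − 1 = 220 = 2^2 · 55, so d = 55.
6^1 ≡ 6 (mod 221)
6^2 ≡ 6^2 = 36 ≡ 36 (mod 221)
6^4 ≡ 36^2 = 1296 ≡ 191 (mod 221)
6^8 ≡ 191^2 = 36481 ≡ 16 (mod 221)
6^16 ≡ 16^2 = 256 ≡ 35 (mod 221)
6^32 ≡ 35^2 = 1225 ≡ 120 (mod 221)
55 = 32 + 16 + 4 + 2 + 1 in binary powers of 2.
So 6^55 ≡ 120 · 35 · 191 · 36 · 6 ≡ 150 (mod 221).
Squaring chain: 150 → 179; never reaches −1, so base 6 is a Miller–Rabin witness that 221 is composite.

150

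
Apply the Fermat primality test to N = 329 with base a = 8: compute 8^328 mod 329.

8^1 ≡ 8 (mod 329)
8^2 ≡ 8^2 = 64 ≡ 64 (mod 329)
8^4 ≡ 64^2 = 4096 ≡ 148 (mod 329)
8^8 ≡ 148^2 = 21904 ≡ 190 (mod 329)
8^16 ≡ 190^2 = 36100 ≡ 239 (mod 329)
8^32 ≡ 239^2 = 57121 ≡ 204 (mod 329)
8^64 ≡ 204^2 = 41616 ≡ 162 (mod 329)
8^128 ≡ 162^2 = 26244 ≡ 253 (mod 329)
8^256 ≡ 253^2 = 64009 ≡ 183 (mod 329)
328 = 256 + 64 + 8 in binary powers of 2.
So 8^328 ≡ 183 · 162 · 190 ≡ 260 (mod 329).
Since 260 ≠ 1, base 8 is a Fermat witness: 329 is composite.

260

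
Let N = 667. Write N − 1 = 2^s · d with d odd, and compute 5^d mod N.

332

667 − 1 = 666 = 2^1 · 333, so d = 333.
5^1 ≡ 5 (mod 667)
5^2 ≡ 5^2 = 25 ≡ 25 (mod 667)
5^4 ≡ 25^2 = 625 ≡ 625 (mod 667)
5^8 ≡ 625^2 = 390625 ≡ 430 (mod 667)
5^16 ≡ 430^2 = 184900 ≡ 141 (mod 667)
5^32 ≡ 141^2 = 19881 ≡ 538 (mod 667)
5^64 ≡ 538^2 = 289444 ≡ 633 (mod 667)
5^128 ≡ 633^2 = 400689 ≡ 489 (mod 667)
5^256 ≡ 489^2 = 239121 ≡ 335 (mod 667)
333 = 256 + 64 + 8 + 4 + 1 in binary powers of 2.
So 5^333 ≡ 335 · 633 · 430 · 625 · 5 ≡ 332 (mod 667).
Squaring chain: 332; never reaches −1, so base 5 is a Miller–Rabin witness that 667 is composite.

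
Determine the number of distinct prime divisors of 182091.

5

182091 = 3 · 60697
60697 = 7 · 8671
8671 = 13 · 667
667 = 23 · 29
182091 = 3 · 7 · 13 · 23 · 29, which has 5 distinct prime factors.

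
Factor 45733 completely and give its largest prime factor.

45733 = 19 · 2407
2407 = 29 · 83
83 is prime.
So 45733 = 19 · 29 · 83; the largest prime factor is 83.

83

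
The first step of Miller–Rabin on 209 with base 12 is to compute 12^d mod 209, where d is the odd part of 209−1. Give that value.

209 − 1 = 208 = 2^4 · 13, so d = 13.
12^1 ≡ 12 (mod 209)
12^2 ≡ 12^2 = 144 ≡ 144 (mod 209)
12^4 ≡ 144^2 = 20736 ≡ 45 (mod 209)
12^8 ≡ 45^2 = 2025 ≡ 144 (mod 209)
13 = 8 + 4 + 1 in binary powers of 2.
So 12^13 ≡ 144 · 45 · 12 ≡ 12 (mod 209).
Squaring chain: 12 → 144 → 45 → 144; never reaches −1, so base 12 is a Miller–Rabin witness that 209 is composite.

12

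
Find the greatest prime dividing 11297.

11297 = 11 · 1027
1027 = 13 · 79
79 is prime.
So 11297 = 11 · 13 · 79; the largest prime factor is 79.

79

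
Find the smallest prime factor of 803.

11

803 is odd.
Digit sum 11, not divisible by 3.
Ends in 3: not divisible by 5.
7: 803 = 7·114 + 5
11: 803 = 11·73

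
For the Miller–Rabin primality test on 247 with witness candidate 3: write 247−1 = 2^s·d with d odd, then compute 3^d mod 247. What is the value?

183

247 − 1 = 246 = 2^1 · 123, so d = 123.
3^1 ≡ 3 (mod 247)
3^2 ≡ 3^2 = 9 ≡ 9 (mod 247)
3^4 ≡ 9^2 = 81 ≡ 81 (mod 247)
3^8 ≡ 81^2 = 6561 ≡ 139 (mod 247)
3^16 ≡ 139^2 = 19321 ≡ 55 (mod 247)
3^32 ≡ 55^2 = 3025 ≡ 61 (mod 247)
3^64 ≡ 61^2 = 3721 ≡ 16 (mod 247)
123 = 64 + 32 + 16 + 8 + 2 + 1 in binary powers of 2.
So 3^123 ≡ 16 · 61 · 55 · 139 · 9 · 3 ≡ 183 (mod 247).
Squaring chain: 183; never reaches −1, so base 3 is a Miller–Rabin witness that 247 is composite.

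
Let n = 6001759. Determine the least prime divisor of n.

47

6001759 is odd.
Digit sum 28, not divisible by 3.
Ends in 9: not divisible by 5.
7: 6001759 = 7·857394 + 1
11: 6001759 = 11·545614 + 5
13: 6001759 = 13·461673 + 10
17: 6001759 = 17·353044 + 11
19: 6001759 = 19·315882 + 1
23: 6001759 = 23·260946 + 1
29: 6001759 = 29·206957 + 6
31: 6001759 = 31·193605 + 4
37: 6001759 = 37·162209 + 26
41: 6001759 = 41·146384 + 15
43: 6001759 = 43·139575 + 34
47: 6001759 = 47·127697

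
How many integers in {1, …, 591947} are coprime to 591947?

570024

Factor: 591947 = 59 · 79 · 127.
φ(591947) = (59−1) · (79−1) · (127−1) = 58 · 78 · 126 = 570024.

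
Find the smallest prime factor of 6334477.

6334477 is odd.
Digit sum 34, not divisible by 3.
Ends in 7: not divisible by 5.
7: 6334477 = 7·904925 + 2
11: 6334477 = 11·575861 + 6
13: 6334477 = 13·487267 + 6
17: 6334477 = 17·372616 + 5
19: 6334477 = 19·333393 + 10
23: 6334477 = 23·275412 + 1
29: 6334477 = 29·218430 + 7
31: 6334477 = 31·204337 + 30
37: 6334477 = 37·171202 + 3
41: 6334477 = 41·154499 + 18
43: 6334477 = 43·147313 + 18
47: 6334477 = 47·134776 + 5
53: 6334477 = 53·119518 + 23
59: 6334477 = 59·107364 + 1
61: 6334477 = 61·103843 + 54
67: 6334477 = 67·94544 + 29
71: 6334477 = 71·89217 + 70
73: 6334477 = 73·86773 + 48
79: 6334477 = 79·80183 + 20
83: 6334477 = 83·76319

83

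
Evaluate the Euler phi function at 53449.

47040

Factor: 53449 = 11 · 43 · 113.
φ(53449) = (11−1) · (43−1) · (113−1) = 10 · 42 · 112 = 47040.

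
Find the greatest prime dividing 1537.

53

1537 = 29 · 53
53 is prime.
So 1537 = 29 · 53; the largest prime factor is 53.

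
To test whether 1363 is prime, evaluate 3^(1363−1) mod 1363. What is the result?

3^1 ≡ 3 (mod 1363)
3^2 ≡ 3^2 = 9 ≡ 9 (mod 1363)
3^4 ≡ 9^2 = 81 ≡ 81 (mod 1363)
3^8 ≡ 81^2 = 6561 ≡ 1109 (mod 1363)
3^16 ≡ 1109^2 = 1229881 ≡ 455 (mod 1363)
3^32 ≡ 455^2 = 207025 ≡ 1212 (mod 1363)
3^64 ≡ 1212^2 = 1468944 ≡ 993 (mod 1363)
3^128 ≡ 993^2 = 986049 ≡ 600 (mod 1363)
3^256 ≡ 600^2 = 360000 ≡ 168 (mod 1363)
3^512 ≡ 168^2 = 28224 ≡ 964 (mod 1363)
3^1024 ≡ 964^2 = 929296 ≡ 1093 (mod 1363)
1362 = 1024 + 256 + 64 + 16 + 2 in binary powers of 2.
So 3^1362 ≡ 1093 · 168 · 993 · 455 · 9 ≡ 760 (mod 1363).
Since 760 ≠ 1, base 3 is a Fermat witness: 1363 is composite.

760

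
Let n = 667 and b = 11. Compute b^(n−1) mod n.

11^1 ≡ 11 (mod 667)
11^2 ≡ 11^2 = 121 ≡ 121 (mod 667)
11^4 ≡ 121^2 = 14641 ≡ 634 (mod 667)
11^8 ≡ 634^2 = 401956 ≡ 422 (mod 667)
11^16 ≡ 422^2 = 178084 ≡ 662 (mod 667)
11^32 ≡ 662^2 = 438244 ≡ 25 (mod 667)
11^64 ≡ 25^2 = 625 ≡ 625 (mod 667)
11^128 ≡ 625^2 = 390625 ≡ 430 (mod 667)
11^256 ≡ 430^2 = 184900 ≡ 141 (mod 667)
11^512 ≡ 141^2 = 19881 ≡ 538 (mod 667)
666 = 512 + 128 + 16 + 8 + 2 in binary powers of 2.
So 11^666 ≡ 538 · 430 · 662 · 422 · 121 ≡ 216 (mod 667).
Since 216 ≠ 1, base 11 is a Fermat witness: 667 is composite.

216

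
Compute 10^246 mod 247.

10^1 ≡ 10 (mod 247)
10^2 ≡ 10^2 = 100 ≡ 100 (mod 247)
10^4 ≡ 100^2 = 10000 ≡ 120 (mod 247)
10^8 ≡ 120^2 = 14400 ≡ 74 (mod 247)
10^16 ≡ 74^2 = 5476 ≡ 42 (mod 247)
10^32 ≡ 42^2 = 1764 ≡ 35 (mod 247)
10^64 ≡ 35^2 = 1225 ≡ 237 (mod 247)
10^128 ≡ 237^2 = 56169 ≡ 100 (mod 247)
246 = 128 + 64 + 32 + 16 + 4 + 2 in binary powers of 2.
So 10^246 ≡ 100 · 237 · 35 · 42 · 120 · 100 ≡ 235 (mod 247).
Since 235 ≠ 1, base 10 is a Fermat witness: 247 is composite.

235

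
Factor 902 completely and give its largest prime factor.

41

902 = 2 · 451
451 = 11 · 41
41 is prime.
So 902 = 2 · 11 · 41; the largest prime factor is 41.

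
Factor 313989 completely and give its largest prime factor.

313989 = 3 · 104663
104663 = 13 · 8051
8051 = 83 · 97
97 is prime.
So 313989 = 3 · 13 · 83 · 97; the largest prime factor is 97.

97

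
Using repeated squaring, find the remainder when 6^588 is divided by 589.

6^1 ≡ 6 (mod 589)
6^2 ≡ 6^2 = 36 ≡ 36 (mod 589)
6^4 ≡ 36^2 = 1296 ≡ 118 (mod 589)
6^8 ≡ 118^2 = 13924 ≡ 377 (mod 589)
6^16 ≡ 377^2 = 142129 ≡ 180 (mod 589)
6^32 ≡ 180^2 = 32400 ≡ 5 (mod 589)
6^64 ≡ 5^2 = 25 ≡ 25 (mod 589)
6^128 ≡ 25^2 = 625 ≡ 36 (mod 589)
6^256 ≡ 36^2 = 1296 ≡ 118 (mod 589)
6^512 ≡ 118^2 = 13924 ≡ 377 (mod 589)
588 = 512 + 64 + 8 + 4 in binary powers of 2.
So 6^588 ≡ 377 · 25 · 377 · 118 ≡ 311 (mod 589).
Since 311 ≠ 1, base 6 is a Fermat witness: 589 is composite.

311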